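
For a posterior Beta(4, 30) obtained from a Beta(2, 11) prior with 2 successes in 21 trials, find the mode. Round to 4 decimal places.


Mode = (alpha - 1) / (alpha + beta - 2)
= 3 / 32
= 0.0938

0.0938


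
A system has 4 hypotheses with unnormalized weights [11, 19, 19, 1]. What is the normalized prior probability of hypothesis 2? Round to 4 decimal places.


The normalized prior is the weight divided by the total.
Total weight = 50
P(H2) = 19 / 50 = 0.38

0.38


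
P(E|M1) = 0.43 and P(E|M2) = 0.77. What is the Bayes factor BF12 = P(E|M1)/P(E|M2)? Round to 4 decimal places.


Bayes factor BF12 = P(E|M1) / P(E|M2)
= 0.43 / 0.77
= 0.5584

0.5584


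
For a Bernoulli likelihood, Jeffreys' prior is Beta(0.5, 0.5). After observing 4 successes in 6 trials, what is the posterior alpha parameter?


Jeffreys' prior for Bernoulli is Beta(0.5, 0.5).
Posterior is Beta(0.5 + k, 0.5 + n - k).
Posterior alpha = 0.5 + k = 0.5 + 4 = 4.5

4.5


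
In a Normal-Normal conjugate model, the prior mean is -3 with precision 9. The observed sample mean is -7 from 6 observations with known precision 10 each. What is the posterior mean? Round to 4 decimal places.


Posterior precision = tau0 + n*tau = 9 + 6*10 = 69
Posterior mean = (tau0*mu0 + n*tau*xbar) / posterior_precision
= (9*-3 + 6*10*-7) / 69
= -447 / 69 = -6.4783

-6.4783


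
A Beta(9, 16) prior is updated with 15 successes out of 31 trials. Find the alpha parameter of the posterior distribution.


In the Beta-Binomial conjugate update:
alpha_post = alpha_prior + successes
= 9 + 15
= 24

24


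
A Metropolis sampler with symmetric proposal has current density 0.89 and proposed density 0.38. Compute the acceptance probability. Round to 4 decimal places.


For symmetric proposals, acceptance = min(1, pi(x*)/pi(x))
= min(1, 0.38/0.89)
= min(1, 0.427) = 0.427

0.427


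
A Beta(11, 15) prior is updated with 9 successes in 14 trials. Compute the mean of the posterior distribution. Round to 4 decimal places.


After update: Beta(20, 20)
Mean = 20 / (20 + 20) = 20 / 40
= 0.5

0.5


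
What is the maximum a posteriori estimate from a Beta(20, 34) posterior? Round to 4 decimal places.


The MAP estimate equals the mode of the distribution.
Mode of Beta(a,b) = (a-1)/(a+b-2)
= 19/52
= 0.3654

0.3654


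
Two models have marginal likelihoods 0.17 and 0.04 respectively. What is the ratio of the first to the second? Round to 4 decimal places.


Evidence ratio = 0.17 / 0.04
= 4.25

4.25


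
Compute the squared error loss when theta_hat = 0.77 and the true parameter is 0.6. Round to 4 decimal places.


L = (theta_hat - theta_true)^2
= (0.77 - 0.6)^2
= 0.17^2 = 0.0289

0.0289


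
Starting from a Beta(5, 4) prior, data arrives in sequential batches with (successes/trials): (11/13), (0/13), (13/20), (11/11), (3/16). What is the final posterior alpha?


In sequential Bayesian updating, we sum all successes.
Total successes = 38
Final alpha = 5 + 38 = 43

43


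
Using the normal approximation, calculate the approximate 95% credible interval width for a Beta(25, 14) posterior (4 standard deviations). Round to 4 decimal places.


Var(Beta) = 25*14/(39^2 * 40) = 0.0058
SD = 0.0758
Width ~ 4*SD = 0.3034

0.3034


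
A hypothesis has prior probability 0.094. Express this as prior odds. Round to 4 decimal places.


Odds = P(H) / P(not H) = 0.094 / 0.906
= 0.1038

0.1038


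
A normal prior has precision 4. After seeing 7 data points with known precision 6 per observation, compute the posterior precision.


In the conjugate normal model, precisions add:
tau_posterior = tau_prior + n * tau_data
= 4 + 7*6 = 46

46


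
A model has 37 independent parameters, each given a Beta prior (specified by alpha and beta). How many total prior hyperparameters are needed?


Each Beta prior needs 2 hyperparameters (alpha and beta).
Total = 2 * 37 = 74

74


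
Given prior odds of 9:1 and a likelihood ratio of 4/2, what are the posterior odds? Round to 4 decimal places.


Posterior odds = prior odds * LR
Prior odds = 9/1 = 9.0
LR = 4/2 = 2.0
Posterior odds = 9.0 * 2.0 = 18.0

18.0


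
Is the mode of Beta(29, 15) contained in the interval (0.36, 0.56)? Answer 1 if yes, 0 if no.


Mode = (a-1)/(a+b-2) = 28/42 = 0.6667
Interval: (0.36, 0.56)
Contains mode? 0

0


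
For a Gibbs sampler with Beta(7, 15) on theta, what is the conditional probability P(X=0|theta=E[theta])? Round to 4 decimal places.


E[theta] = 7/(7+15) = 0.3182
P(X=0|theta) = 1 - theta = 0.6818

0.6818


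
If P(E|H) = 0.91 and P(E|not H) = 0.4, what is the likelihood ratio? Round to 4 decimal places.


Likelihood ratio = P(E|H) / P(E|not H)
= 0.91 / 0.4
= 2.275

2.275


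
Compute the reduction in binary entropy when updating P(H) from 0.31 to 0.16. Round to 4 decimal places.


H_before = -p*log2(p) - (1-p)*log2(1-p) for p=0.31: 0.8932
H_after for p=0.16: 0.6343
Reduction = 0.8932 - 0.6343 = 0.2589

0.2589


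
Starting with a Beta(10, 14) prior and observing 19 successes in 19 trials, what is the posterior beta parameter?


Posterior beta = prior beta + failures
Failures = 19 - 19 = 0
beta_post = 14 + 0 = 14

14


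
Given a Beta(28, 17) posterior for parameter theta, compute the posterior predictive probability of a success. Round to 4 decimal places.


For a Beta-Bernoulli model, the predictive probability is the mean:
P(success) = 28/(28+17) = 28/45 = 0.6222

0.6222


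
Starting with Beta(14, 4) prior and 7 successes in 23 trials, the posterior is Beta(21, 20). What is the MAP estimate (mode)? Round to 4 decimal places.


The mode of Beta(a, b) when a > 1 and b > 1 is (a-1)/(a+b-2)
= (21 - 1) / (21 + 20 - 2)
= 20 / 39
= 0.5128

0.5128


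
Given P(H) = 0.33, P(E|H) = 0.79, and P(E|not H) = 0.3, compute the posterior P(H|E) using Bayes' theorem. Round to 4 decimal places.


By Bayes' theorem: P(H|E) = P(E|H)*P(H) / P(E)
P(E) = P(E|H)*P(H) + P(E|not H)*P(not H)
P(E) = 0.79*0.33 + 0.3*0.67 = 0.4617
P(H|E) = 0.79*0.33 / 0.4617 = 0.5647

0.5647


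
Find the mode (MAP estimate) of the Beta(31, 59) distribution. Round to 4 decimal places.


For Beta(a,b) with a,b > 1:
Mode = (a-1)/(a+b-2) = (31-1)/(90-2)
= 30/88 = 0.3409

0.3409


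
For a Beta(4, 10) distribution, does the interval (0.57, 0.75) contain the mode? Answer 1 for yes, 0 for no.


Mode of Beta(a,b) = (a-1)/(a+b-2)
= (4-1)/(4+10-2) = 0.25
Check: 0.57 <= 0.25 <= 0.75?
Result: 0

0


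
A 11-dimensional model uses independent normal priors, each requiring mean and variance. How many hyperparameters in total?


Per parameter: 2 (mean and variance).
Total = 11 * 2 = 22

22


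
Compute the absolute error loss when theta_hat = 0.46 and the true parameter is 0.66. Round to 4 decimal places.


L = |theta_hat - theta_true|
= |0.46 - 0.66| = 0.2

0.2


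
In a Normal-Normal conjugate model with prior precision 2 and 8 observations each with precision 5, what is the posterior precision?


Posterior precision = prior precision + n * observation precision
= 2 + 8 * 5
= 2 + 40 = 42

42


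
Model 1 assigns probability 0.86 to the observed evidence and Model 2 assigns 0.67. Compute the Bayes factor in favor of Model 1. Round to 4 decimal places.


BF = P(data|M1) / P(data|M2)
= 0.86 / 0.67 = 1.2836

1.2836


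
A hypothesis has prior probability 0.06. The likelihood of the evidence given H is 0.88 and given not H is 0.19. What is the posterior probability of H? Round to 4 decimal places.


Using Bayes' theorem:
P(E) = 0.06 * 0.88 + 0.94 * 0.19
P(E) = 0.2314
P(H|E) = (0.06 * 0.88) / 0.2314 = 0.2282

0.2282


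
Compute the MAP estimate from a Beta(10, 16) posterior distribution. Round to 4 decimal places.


MAP = mode of Beta distribution
= (alpha - 1)/(alpha + beta - 2)
= (10-1)/(10+16-2)
= 9/24 = 0.375

0.375


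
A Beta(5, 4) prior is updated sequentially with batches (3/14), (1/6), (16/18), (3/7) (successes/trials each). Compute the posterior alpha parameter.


Sequential conjugate updating is equivalent to a single batch update.
Total successes across all batches = 23
alpha_posterior = alpha_prior + total_successes = 5 + 23
= 28

28


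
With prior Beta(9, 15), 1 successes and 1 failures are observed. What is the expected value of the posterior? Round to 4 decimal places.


Posterior = Beta(10, 16)
E[theta] = alpha/(alpha+beta)
= 10/26 = 0.3846

0.3846


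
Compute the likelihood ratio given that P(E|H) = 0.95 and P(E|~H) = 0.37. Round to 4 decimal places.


LR = P(E|H) / P(E|~H)
= 0.95 / 0.37 = 2.5676

2.5676


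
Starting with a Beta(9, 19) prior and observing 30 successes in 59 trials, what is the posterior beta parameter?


Posterior beta = prior beta + failures
Failures = 59 - 30 = 29
beta_post = 19 + 29 = 48

48


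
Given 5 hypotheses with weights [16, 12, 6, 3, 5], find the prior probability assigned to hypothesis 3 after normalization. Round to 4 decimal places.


To normalize, divide each weight by the sum of all weights.
Sum = 42
Prior(H3) = 6/42 = 0.1429

0.1429


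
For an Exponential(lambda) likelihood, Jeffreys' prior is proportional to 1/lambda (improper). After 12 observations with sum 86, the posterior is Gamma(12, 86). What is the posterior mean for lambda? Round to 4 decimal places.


Posterior = Gamma(n, sum_x) = Gamma(12, 86)
Posterior mean = shape/rate = 12/86
= 0.1395

0.1395


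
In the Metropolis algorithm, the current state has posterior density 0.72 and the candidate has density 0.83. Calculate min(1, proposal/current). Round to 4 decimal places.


Ratio = 0.83/0.72 = 1.1528
Acceptance probability = min(1, 1.1528)
= 1.0

1.0


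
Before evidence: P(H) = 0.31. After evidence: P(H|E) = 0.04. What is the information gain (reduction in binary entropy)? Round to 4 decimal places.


Prior entropy = 0.8932
Posterior entropy = 0.2423
Information gain = 0.8932 - 0.2423 = 0.6509

0.6509


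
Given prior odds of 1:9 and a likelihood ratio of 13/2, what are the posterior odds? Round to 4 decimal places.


Posterior odds = prior odds * LR
Prior odds = 1/9 = 0.1111
LR = 13/2 = 6.5
Posterior odds = 0.1111 * 6.5 = 0.7222

0.7222


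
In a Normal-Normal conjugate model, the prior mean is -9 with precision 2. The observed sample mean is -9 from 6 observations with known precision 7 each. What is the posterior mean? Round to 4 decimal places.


Posterior precision = tau0 + n*tau = 2 + 6*7 = 44
Posterior mean = (tau0*mu0 + n*tau*xbar) / posterior_precision
= (2*-9 + 6*7*-9) / 44
= -396 / 44 = -9.0

-9.0


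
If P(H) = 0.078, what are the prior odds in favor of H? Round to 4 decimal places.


Prior odds = P(H) / (1 - P(H))
= 0.078 / 0.922
= 0.0846

0.0846


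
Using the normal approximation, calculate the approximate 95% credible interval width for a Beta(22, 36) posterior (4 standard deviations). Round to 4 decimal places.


Var(Beta) = 22*36/(58^2 * 59) = 0.004
SD = 0.0632
Width ~ 4*SD = 0.2527

0.2527


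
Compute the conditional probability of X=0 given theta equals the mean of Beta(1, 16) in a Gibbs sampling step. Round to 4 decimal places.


Mean of Beta(1, 16) = 0.0588
P(X=0 | theta=0.0588) = 0.9412

0.9412


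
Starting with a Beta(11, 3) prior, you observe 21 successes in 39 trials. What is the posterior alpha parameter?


For a Beta-Binomial conjugate model:
Posterior alpha = prior alpha + number of successes
= 11 + 21 = 32

32


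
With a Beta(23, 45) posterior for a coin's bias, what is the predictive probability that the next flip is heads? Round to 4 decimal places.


The predictive probability equals the posterior mean.
P(next = heads) = alpha / (alpha + beta)
= 23 / 68 = 0.3382

0.3382


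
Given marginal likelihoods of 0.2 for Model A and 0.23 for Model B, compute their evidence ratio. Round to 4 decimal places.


Ratio = ML(A) / ML(B) = 0.2/0.23
= 0.8696

0.8696


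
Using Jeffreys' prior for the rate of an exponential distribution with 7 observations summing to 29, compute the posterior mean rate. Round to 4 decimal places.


Jeffreys' prior leads to posterior Gamma(7, 29).
Mean = 7/29 = 0.2414

0.2414


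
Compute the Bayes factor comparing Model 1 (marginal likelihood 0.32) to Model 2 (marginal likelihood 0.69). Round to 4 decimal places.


BF12 = marginal likelihood of M1 / marginal likelihood of M2
= 0.32/0.69
= 0.4638

0.4638


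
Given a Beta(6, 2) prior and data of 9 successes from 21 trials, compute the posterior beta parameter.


Number of failures = 21 - 9 = 12
Posterior beta = 2 + 12 = 14

14


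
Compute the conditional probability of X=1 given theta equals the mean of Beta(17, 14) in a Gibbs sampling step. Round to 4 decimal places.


Mean of Beta(17, 14) = 0.5484
P(X=1 | theta=0.5484) = 0.5484

0.5484


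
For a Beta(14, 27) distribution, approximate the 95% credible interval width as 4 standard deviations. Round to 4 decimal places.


Variance of Beta(a,b) = ab / ((a+b)^2 * (a+b+1))
= 14*27 / ((41)^2 * 42)
= 0.0054
SD = sqrt(0.0054) = 0.0732
Width = 4 * SD = 0.2927

0.2927


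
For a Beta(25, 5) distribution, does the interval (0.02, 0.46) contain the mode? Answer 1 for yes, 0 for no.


Mode of Beta(a,b) = (a-1)/(a+b-2)
= (25-1)/(25+5-2) = 0.8571
Check: 0.02 <= 0.8571 <= 0.46?
Result: 0

0


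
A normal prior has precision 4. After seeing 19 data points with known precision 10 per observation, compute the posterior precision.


In the conjugate normal model, precisions add:
tau_posterior = tau_prior + n * tau_data
= 4 + 19*10 = 194

194


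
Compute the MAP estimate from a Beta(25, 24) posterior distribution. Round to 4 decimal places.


MAP = mode of Beta distribution
= (alpha - 1)/(alpha + beta - 2)
= (25-1)/(25+24-2)
= 24/47 = 0.5106

0.5106


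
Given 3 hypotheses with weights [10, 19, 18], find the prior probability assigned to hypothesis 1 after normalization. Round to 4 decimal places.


To normalize, divide each weight by the sum of all weights.
Sum = 47
Prior(H1) = 10/47 = 0.2128

0.2128


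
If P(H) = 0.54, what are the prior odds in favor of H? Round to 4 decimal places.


Prior odds = P(H) / (1 - P(H))
= 0.54 / 0.46
= 1.1739

1.1739


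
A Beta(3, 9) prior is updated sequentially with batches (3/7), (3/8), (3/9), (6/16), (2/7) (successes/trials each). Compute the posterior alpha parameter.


Sequential conjugate updating is equivalent to a single batch update.
Total successes across all batches = 17
alpha_posterior = alpha_prior + total_successes = 3 + 17
= 20

20


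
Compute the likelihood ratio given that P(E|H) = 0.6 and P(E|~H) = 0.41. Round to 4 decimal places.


LR = P(E|H) / P(E|~H)
= 0.6 / 0.41 = 1.4634

1.4634


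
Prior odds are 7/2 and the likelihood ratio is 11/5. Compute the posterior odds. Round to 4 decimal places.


Posterior odds = prior odds * likelihood ratio
= (7/2) * (11/5)
= 77 / 10
= 7.7

7.7


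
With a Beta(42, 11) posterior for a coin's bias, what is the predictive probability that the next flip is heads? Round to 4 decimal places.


The predictive probability equals the posterior mean.
P(next = heads) = alpha / (alpha + beta)
= 42 / 53 = 0.7925

0.7925


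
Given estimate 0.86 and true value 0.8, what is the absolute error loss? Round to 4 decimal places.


Absolute error = |estimate - true|
= |0.06| = 0.06

0.06


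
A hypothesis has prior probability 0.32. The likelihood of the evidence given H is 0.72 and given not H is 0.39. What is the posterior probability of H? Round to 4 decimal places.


Using Bayes' theorem:
P(E) = 0.32 * 0.72 + 0.68 * 0.39
P(E) = 0.4956
P(H|E) = (0.32 * 0.72) / 0.4956 = 0.4649

0.4649


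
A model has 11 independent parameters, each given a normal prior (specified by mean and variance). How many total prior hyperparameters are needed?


Each normal prior needs 2 hyperparameters (mean and variance).
Total = 2 * 11 = 22

22


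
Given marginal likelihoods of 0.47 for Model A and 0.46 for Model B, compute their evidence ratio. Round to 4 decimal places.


Ratio = ML(A) / ML(B) = 0.47/0.46
= 1.0217

1.0217


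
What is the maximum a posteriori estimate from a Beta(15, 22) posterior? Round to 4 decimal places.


The MAP estimate equals the mode of the distribution.
Mode of Beta(a,b) = (a-1)/(a+b-2)
= 14/35
= 0.4

0.4


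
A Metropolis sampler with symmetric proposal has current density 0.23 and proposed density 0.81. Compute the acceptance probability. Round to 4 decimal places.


For symmetric proposals, acceptance = min(1, pi(x*)/pi(x))
= min(1, 0.81/0.23)
= min(1, 3.5217) = 1.0

1.0


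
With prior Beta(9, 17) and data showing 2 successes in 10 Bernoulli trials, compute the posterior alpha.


Conjugate update: alpha_posterior = alpha_prior + k
= 9 + 2 = 11

11


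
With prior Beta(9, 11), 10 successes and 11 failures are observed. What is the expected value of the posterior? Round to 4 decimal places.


Posterior = Beta(19, 22)
E[theta] = alpha/(alpha+beta)
= 19/41 = 0.4634

0.4634


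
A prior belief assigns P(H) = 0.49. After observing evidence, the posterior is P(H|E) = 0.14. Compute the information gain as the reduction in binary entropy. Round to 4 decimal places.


H(prior) = -0.49*log2(0.49) - 0.51*log2(0.51)
= 0.9997
H(post) = -0.14*log2(0.14) - 0.86*log2(0.86)
= 0.5842
IG = 0.9997 - 0.5842 = 0.4155

0.4155


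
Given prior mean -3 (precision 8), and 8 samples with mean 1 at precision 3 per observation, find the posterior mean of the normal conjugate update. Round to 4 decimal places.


The posterior mean is a precision-weighted average of prior and data.
Post. prec. = 8 + 24 = 32
Post. mean = (-24 + 24)/32 = 0/32 = 0.0

0.0


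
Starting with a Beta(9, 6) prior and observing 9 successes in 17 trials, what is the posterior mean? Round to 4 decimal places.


Posterior parameters: alpha = 9 + 9 = 18
beta = 6 + 8 = 14
Posterior mean = alpha / (alpha + beta) = 18 / 32
= 0.5625

0.5625


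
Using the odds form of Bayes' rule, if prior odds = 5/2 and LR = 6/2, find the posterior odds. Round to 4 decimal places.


Bayes' rule in odds form: posterior odds = prior odds * LR
= (5 * 6) / (2 * 2)
= 30/4 = 7.5

7.5


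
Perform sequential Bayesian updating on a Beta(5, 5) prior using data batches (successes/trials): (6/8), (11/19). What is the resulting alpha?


Accumulate successes: 17
Posterior alpha = prior alpha + sum of successes
= 5 + 17 = 22

22


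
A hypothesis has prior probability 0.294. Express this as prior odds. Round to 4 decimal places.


Odds = P(H) / P(not H) = 0.294 / 0.706
= 0.4164

0.4164


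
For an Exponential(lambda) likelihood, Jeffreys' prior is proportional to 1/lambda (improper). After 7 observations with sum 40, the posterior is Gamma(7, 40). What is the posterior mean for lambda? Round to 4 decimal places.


Posterior = Gamma(n, sum_x) = Gamma(7, 40)
Posterior mean = shape/rate = 7/40
= 0.175

0.175


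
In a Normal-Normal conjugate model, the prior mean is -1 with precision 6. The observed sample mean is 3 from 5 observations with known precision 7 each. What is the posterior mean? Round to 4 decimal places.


Posterior precision = tau0 + n*tau = 6 + 5*7 = 41
Posterior mean = (tau0*mu0 + n*tau*xbar) / posterior_precision
= (6*-1 + 5*7*3) / 41
= 99 / 41 = 2.4146

2.4146


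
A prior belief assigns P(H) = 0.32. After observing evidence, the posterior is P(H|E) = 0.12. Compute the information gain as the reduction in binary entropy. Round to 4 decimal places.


H(prior) = -0.32*log2(0.32) - 0.68*log2(0.68)
= 0.9044
H(post) = -0.12*log2(0.12) - 0.88*log2(0.88)
= 0.5294
IG = 0.9044 - 0.5294 = 0.375

0.375


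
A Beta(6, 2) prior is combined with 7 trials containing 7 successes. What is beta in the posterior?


In conjugate updating:
beta_posterior = beta_prior + (n - k)
= 2 + (7 - 7)
= 2 + 0 = 2

2


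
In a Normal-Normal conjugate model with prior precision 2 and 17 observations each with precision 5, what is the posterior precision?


Posterior precision = prior precision + n * observation precision
= 2 + 17 * 5
= 2 + 85 = 87

87


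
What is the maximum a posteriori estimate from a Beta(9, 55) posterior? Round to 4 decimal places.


The MAP estimate equals the mode of the distribution.
Mode of Beta(a,b) = (a-1)/(a+b-2)
= 8/62
= 0.129

0.129


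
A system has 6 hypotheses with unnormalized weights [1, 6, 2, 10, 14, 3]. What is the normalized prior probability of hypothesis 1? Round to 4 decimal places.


The normalized prior is the weight divided by the total.
Total weight = 36
P(H1) = 1 / 36 = 0.0278

0.0278


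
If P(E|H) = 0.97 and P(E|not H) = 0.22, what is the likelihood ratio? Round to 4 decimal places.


Likelihood ratio = P(E|H) / P(E|not H)
= 0.97 / 0.22
= 4.4091

4.4091


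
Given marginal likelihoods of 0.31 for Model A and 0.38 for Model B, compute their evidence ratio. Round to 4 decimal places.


Ratio = ML(A) / ML(B) = 0.31/0.38
= 0.8158

0.8158


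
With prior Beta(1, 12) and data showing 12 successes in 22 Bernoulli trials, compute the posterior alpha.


Conjugate update: alpha_posterior = alpha_prior + k
= 1 + 12 = 13

13


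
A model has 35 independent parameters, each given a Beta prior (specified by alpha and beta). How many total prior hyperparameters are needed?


Each Beta prior needs 2 hyperparameters (alpha and beta).
Total = 2 * 35 = 70

70


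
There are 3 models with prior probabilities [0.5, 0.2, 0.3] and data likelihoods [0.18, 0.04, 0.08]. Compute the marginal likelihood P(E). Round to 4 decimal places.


P(E) = sum over models of P(M_i) * P(E|M_i)
= 0.5*0.18 + 0.2*0.04 + 0.3*0.08
= 0.122

0.122


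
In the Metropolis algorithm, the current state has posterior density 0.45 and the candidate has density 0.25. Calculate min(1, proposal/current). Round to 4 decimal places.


Ratio = 0.25/0.45 = 0.5556
Acceptance probability = min(1, 0.5556)
= 0.5556

0.5556


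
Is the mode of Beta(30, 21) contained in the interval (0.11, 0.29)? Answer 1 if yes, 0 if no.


Mode = (a-1)/(a+b-2) = 29/49 = 0.5918
Interval: (0.11, 0.29)
Contains mode? 0

0


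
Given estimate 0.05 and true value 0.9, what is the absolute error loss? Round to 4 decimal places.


Absolute error = |estimate - true|
= |-0.85| = 0.85

0.85


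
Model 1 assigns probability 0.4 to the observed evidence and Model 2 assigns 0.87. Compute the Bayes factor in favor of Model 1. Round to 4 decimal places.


BF = P(data|M1) / P(data|M2)
= 0.4 / 0.87 = 0.4598

0.4598


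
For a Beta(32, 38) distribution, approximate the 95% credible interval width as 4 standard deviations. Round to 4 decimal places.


Variance of Beta(a,b) = ab / ((a+b)^2 * (a+b+1))
= 32*38 / ((70)^2 * 71)
= 0.0035
SD = sqrt(0.0035) = 0.0591
Width = 4 * SD = 0.2365

0.2365


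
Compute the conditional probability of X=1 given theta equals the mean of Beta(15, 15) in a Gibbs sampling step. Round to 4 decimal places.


Mean of Beta(15, 15) = 0.5
P(X=1 | theta=0.5) = 0.5

0.5


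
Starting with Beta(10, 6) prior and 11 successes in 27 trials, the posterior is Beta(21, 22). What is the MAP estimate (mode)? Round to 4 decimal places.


The mode of Beta(a, b) when a > 1 and b > 1 is (a-1)/(a+b-2)
= (21 - 1) / (21 + 22 - 2)
= 20 / 41
= 0.4878

0.4878


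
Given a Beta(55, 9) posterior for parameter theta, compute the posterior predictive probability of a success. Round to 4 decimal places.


For a Beta-Bernoulli model, the predictive probability is the mean:
P(success) = 55/(55+9) = 55/64 = 0.8594

0.8594


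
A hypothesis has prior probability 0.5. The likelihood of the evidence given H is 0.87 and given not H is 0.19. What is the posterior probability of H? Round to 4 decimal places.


Using Bayes' theorem:
P(E) = 0.5 * 0.87 + 0.5 * 0.19
P(E) = 0.53
P(H|E) = (0.5 * 0.87) / 0.53 = 0.8208

0.8208


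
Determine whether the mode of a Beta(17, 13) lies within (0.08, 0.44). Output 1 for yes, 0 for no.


First find the mode: (a-1)/(a+b-2) = 0.5714
Is 0.5714 in (0.08, 0.44)? 0

0


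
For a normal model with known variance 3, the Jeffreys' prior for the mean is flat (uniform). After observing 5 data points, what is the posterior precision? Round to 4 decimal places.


Jeffreys' prior for normal mean (known variance) is flat.
Prior precision = 0.
Posterior precision = prior_prec + n/sigma^2 = 0 + 5/3
= 1.6667

1.6667


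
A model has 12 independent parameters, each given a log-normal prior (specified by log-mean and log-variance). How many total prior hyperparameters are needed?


Each log-normal prior needs 2 hyperparameters (log-mean and log-variance).
Total = 2 * 12 = 24

24


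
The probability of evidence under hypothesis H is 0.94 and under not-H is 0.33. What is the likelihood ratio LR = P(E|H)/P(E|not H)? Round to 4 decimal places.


LR = 0.94 / 0.33
= 2.8485

2.8485


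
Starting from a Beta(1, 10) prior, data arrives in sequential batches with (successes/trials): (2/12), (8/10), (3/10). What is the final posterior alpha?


In sequential Bayesian updating, we sum all successes.
Total successes = 13
Final alpha = 1 + 13 = 14

14


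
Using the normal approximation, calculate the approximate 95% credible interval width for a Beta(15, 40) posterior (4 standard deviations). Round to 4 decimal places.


Var(Beta) = 15*40/(55^2 * 56) = 0.0035
SD = 0.0595
Width ~ 4*SD = 0.2381

0.2381


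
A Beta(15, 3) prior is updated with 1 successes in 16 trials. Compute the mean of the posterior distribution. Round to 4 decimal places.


After update: Beta(16, 18)
Mean = 16 / (16 + 18) = 16 / 34
= 0.4706

0.4706


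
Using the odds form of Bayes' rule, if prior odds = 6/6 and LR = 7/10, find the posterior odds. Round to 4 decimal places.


Bayes' rule in odds form: posterior odds = prior odds * LR
= (6 * 7) / (6 * 10)
= 42/60 = 0.7

0.7


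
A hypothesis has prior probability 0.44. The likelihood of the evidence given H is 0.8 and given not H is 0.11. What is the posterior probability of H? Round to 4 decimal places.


Using Bayes' theorem:
P(E) = 0.44 * 0.8 + 0.56 * 0.11
P(E) = 0.4136
P(H|E) = (0.44 * 0.8) / 0.4136 = 0.8511

0.8511


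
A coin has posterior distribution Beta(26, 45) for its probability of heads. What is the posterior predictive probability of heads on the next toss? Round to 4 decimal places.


Posterior predictive = E[theta] = alpha/(alpha+beta)
= 26/71
= 0.3662

0.3662


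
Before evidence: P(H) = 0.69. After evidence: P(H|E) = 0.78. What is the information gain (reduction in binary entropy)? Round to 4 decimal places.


Prior entropy = 0.8932
Posterior entropy = 0.7602
Information gain = 0.8932 - 0.7602 = 0.133

0.133


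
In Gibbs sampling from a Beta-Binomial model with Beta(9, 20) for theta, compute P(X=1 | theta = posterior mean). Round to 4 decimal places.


Posterior mean = alpha/(alpha+beta) = 9/29 = 0.3103
P(X=1|theta=mean) = theta = 0.3103

0.3103


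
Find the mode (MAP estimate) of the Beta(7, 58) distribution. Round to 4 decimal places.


For Beta(a,b) with a,b > 1:
Mode = (a-1)/(a+b-2) = (7-1)/(65-2)
= 6/63 = 0.0952

0.0952


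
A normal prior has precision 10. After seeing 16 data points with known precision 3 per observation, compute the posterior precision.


In the conjugate normal model, precisions add:
tau_posterior = tau_prior + n * tau_data
= 10 + 16*3 = 58

58


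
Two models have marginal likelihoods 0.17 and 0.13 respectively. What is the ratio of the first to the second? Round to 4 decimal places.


Evidence ratio = 0.17 / 0.13
= 1.3077

1.3077


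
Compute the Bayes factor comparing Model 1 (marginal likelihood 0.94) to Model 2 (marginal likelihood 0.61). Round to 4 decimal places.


BF12 = marginal likelihood of M1 / marginal likelihood of M2
= 0.94/0.61
= 1.541

1.541


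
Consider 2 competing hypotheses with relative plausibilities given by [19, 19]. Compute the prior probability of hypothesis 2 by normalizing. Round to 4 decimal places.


Sum of weights = 19 + 19 = 38
Normalized prior for H2 = 19 / 38
= 0.5

0.5


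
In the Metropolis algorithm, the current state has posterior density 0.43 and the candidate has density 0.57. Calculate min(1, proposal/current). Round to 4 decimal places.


Ratio = 0.57/0.43 = 1.3256
Acceptance probability = min(1, 1.3256)
= 1.0

1.0


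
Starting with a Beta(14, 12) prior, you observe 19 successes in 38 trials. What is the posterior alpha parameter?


For a Beta-Binomial conjugate model:
Posterior alpha = prior alpha + number of successes
= 14 + 19 = 33

33


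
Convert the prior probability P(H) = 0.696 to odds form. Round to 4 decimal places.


P(not H) = 1 - 0.696 = 0.304
Odds = 0.696 / 0.304 = 2.2895

2.2895


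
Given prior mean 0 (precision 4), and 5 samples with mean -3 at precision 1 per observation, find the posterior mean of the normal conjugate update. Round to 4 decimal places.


The posterior mean is a precision-weighted average of prior and data.
Post. prec. = 4 + 5 = 9
Post. mean = (0 + -15)/9 = -15/9 = -1.6667

-1.6667


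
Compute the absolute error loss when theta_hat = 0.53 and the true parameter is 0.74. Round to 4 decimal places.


L = |theta_hat - theta_true|
= |0.53 - 0.74| = 0.21

0.21


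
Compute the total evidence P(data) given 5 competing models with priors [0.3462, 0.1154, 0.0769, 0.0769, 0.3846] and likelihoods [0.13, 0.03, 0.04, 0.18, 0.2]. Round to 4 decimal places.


Marginal likelihood = sum P(model_i) * P(data|model_i)
Model 1: 0.3462 * 0.13 = 0.045
Model 2: 0.1154 * 0.03 = 0.0035
Model 3: 0.0769 * 0.04 = 0.0031
Model 4: 0.0769 * 0.18 = 0.0138
Model 5: 0.3846 * 0.2 = 0.0769
Total = 0.1423

0.1423


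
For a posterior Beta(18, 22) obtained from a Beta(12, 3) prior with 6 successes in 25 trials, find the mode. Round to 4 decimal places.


Mode = (alpha - 1) / (alpha + beta - 2)
= 17 / 38
= 0.4474

0.4474


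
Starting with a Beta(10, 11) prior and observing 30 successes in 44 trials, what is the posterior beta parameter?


Posterior beta = prior beta + failures
Failures = 44 - 30 = 14
beta_post = 11 + 14 = 25

25


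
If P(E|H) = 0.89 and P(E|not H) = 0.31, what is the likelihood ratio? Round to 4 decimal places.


Likelihood ratio = P(E|H) / P(E|not H)
= 0.89 / 0.31
= 2.871

2.871


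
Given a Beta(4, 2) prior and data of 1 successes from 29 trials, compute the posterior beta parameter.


Number of failures = 29 - 1 = 28
Posterior beta = 2 + 28 = 30

30


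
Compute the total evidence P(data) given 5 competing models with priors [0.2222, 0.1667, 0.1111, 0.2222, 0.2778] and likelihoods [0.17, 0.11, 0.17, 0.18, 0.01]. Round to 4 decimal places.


Marginal likelihood = sum P(model_i) * P(data|model_i)
Model 1: 0.2222 * 0.17 = 0.0378
Model 2: 0.1667 * 0.11 = 0.0183
Model 3: 0.1111 * 0.17 = 0.0189
Model 4: 0.2222 * 0.18 = 0.04
Model 5: 0.2778 * 0.01 = 0.0028
Total = 0.1178

0.1178


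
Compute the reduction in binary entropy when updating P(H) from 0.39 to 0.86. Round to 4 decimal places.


H_before = -p*log2(p) - (1-p)*log2(1-p) for p=0.39: 0.9648
H_after for p=0.86: 0.5842
Reduction = 0.9648 - 0.5842 = 0.3806

0.3806


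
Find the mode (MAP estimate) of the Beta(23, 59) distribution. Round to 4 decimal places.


For Beta(a,b) with a,b > 1:
Mode = (a-1)/(a+b-2) = (23-1)/(82-2)
= 22/80 = 0.275

0.275


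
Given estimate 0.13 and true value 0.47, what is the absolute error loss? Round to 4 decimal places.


Absolute error = |estimate - true|
= |-0.34| = 0.34

0.34


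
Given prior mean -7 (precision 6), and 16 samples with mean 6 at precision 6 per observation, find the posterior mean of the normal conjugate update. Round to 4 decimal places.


The posterior mean is a precision-weighted average of prior and data.
Post. prec. = 6 + 96 = 102
Post. mean = (-42 + 576)/102 = 534/102 = 5.2353

5.2353


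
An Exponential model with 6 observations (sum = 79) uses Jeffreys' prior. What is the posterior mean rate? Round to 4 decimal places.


Posterior Gamma(6, 79)
E[lambda] = 6/79 = 0.0759

0.0759


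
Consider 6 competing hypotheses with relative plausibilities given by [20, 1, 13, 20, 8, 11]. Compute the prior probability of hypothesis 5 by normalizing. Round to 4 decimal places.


Sum of weights = 20 + 1 + 13 + 20 + 8 + 11 = 73
Normalized prior for H5 = 8 / 73
= 0.1096

0.1096


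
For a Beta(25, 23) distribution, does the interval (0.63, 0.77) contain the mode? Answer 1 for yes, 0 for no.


Mode of Beta(a,b) = (a-1)/(a+b-2)
= (25-1)/(25+23-2) = 0.5217
Check: 0.63 <= 0.5217 <= 0.77?
Result: 0

0


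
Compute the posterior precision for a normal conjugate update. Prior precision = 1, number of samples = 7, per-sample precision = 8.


tau_post = tau_0 + n * tau
= 1 + 7 * 8 = 57

57


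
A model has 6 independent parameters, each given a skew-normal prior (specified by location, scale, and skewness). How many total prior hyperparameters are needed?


Each skew-normal prior needs 3 hyperparameters (location, scale, and skewness).
Total = 3 * 6 = 18

18


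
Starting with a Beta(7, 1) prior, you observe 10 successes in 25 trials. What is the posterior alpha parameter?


For a Beta-Binomial conjugate model:
Posterior alpha = prior alpha + number of successes
= 7 + 10 = 17

17


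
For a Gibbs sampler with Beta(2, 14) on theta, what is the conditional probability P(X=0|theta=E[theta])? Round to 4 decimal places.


E[theta] = 2/(2+14) = 0.125
P(X=0|theta) = 1 - theta = 0.875

0.875


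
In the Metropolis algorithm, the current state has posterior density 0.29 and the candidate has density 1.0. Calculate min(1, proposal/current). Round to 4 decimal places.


Ratio = 1.0/0.29 = 3.4483
Acceptance probability = min(1, 3.4483)
= 1.0

1.0


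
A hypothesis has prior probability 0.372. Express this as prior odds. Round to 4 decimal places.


Odds = P(H) / P(not H) = 0.372 / 0.628
= 0.5924

0.5924


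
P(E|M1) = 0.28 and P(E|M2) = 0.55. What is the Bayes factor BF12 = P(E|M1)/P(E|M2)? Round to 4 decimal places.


Bayes factor BF12 = P(E|M1) / P(E|M2)
= 0.28 / 0.55
= 0.5091

0.5091


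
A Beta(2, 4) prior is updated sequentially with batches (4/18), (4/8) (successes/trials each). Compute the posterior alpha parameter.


Sequential conjugate updating is equivalent to a single batch update.
Total successes across all batches = 8
alpha_posterior = alpha_prior + total_successes = 2 + 8
= 10

10


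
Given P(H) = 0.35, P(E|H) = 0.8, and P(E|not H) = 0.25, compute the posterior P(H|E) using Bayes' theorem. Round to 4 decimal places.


By Bayes' theorem: P(H|E) = P(E|H)*P(H) / P(E)
P(E) = P(E|H)*P(H) + P(E|not H)*P(not H)
P(E) = 0.8*0.35 + 0.25*0.65 = 0.4425
P(H|E) = 0.8*0.35 / 0.4425 = 0.6328

0.6328


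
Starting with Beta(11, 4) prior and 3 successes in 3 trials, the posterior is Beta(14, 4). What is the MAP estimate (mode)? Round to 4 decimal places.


The mode of Beta(a, b) when a > 1 and b > 1 is (a-1)/(a+b-2)
= (14 - 1) / (14 + 4 - 2)
= 13 / 16
= 0.8125

0.8125


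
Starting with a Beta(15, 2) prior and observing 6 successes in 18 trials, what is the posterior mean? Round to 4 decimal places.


Posterior parameters: alpha = 15 + 6 = 21
beta = 2 + 12 = 14
Posterior mean = alpha / (alpha + beta) = 21 / 35
= 0.6

0.6


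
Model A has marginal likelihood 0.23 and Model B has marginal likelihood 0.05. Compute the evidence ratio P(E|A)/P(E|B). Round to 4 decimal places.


Evidence ratio = P(E|A) / P(E|B)
= 0.23 / 0.05
= 4.6

4.6


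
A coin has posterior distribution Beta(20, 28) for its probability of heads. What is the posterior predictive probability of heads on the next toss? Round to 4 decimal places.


Posterior predictive = E[theta] = alpha/(alpha+beta)
= 20/48
= 0.4167

0.4167


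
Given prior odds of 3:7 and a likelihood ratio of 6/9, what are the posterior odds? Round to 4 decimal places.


Posterior odds = prior odds * LR
Prior odds = 3/7 = 0.4286
LR = 6/9 = 0.6667
Posterior odds = 0.4286 * 0.6667 = 0.2857

0.2857


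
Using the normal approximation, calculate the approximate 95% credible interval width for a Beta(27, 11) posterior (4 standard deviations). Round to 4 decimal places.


Var(Beta) = 27*11/(38^2 * 39) = 0.0053
SD = 0.0726
Width ~ 4*SD = 0.2905

0.2905


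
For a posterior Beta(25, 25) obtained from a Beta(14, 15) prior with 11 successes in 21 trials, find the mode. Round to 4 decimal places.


Mode = (alpha - 1) / (alpha + beta - 2)
= 24 / 48
= 0.5

0.5


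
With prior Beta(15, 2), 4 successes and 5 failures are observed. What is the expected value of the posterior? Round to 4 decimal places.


Posterior = Beta(19, 7)
E[theta] = alpha/(alpha+beta)
= 19/26 = 0.7308

0.7308


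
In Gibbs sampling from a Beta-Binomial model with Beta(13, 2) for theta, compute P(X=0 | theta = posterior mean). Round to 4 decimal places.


Posterior mean = alpha/(alpha+beta) = 13/15 = 0.8667
P(X=0|theta=mean) = 1 - theta = 0.1333

0.1333


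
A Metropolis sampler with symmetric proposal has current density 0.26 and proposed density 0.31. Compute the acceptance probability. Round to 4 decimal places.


For symmetric proposals, acceptance = min(1, pi(x*)/pi(x))
= min(1, 0.31/0.26)
= min(1, 1.1923) = 1.0

1.0


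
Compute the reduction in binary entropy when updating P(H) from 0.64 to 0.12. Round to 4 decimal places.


H_before = -p*log2(p) - (1-p)*log2(1-p) for p=0.64: 0.9427
H_after for p=0.12: 0.5294
Reduction = 0.9427 - 0.5294 = 0.4133

0.4133


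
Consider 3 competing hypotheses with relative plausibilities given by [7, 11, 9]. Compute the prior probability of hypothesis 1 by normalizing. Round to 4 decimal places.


Sum of weights = 7 + 11 + 9 = 27
Normalized prior for H1 = 7 / 27
= 0.2593

0.2593


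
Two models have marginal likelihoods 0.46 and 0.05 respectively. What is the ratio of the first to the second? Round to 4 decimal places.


Evidence ratio = 0.46 / 0.05
= 9.2

9.2


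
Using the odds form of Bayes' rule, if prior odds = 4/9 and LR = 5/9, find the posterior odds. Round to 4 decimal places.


Bayes' rule in odds form: posterior odds = prior odds * LR
= (4 * 5) / (9 * 9)
= 20/81 = 0.2469

0.2469


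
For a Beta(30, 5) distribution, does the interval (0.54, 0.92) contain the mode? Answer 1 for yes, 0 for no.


Mode of Beta(a,b) = (a-1)/(a+b-2)
= (30-1)/(30+5-2) = 0.8788
Check: 0.54 <= 0.8788 <= 0.92?
Result: 1

1


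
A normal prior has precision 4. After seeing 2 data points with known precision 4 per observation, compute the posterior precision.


In the conjugate normal model, precisions add:
tau_posterior = tau_prior + n * tau_data
= 4 + 2*4 = 12

12


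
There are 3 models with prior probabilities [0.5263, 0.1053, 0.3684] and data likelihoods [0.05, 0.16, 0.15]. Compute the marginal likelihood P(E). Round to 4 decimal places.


P(E) = sum over models of P(M_i) * P(E|M_i)
= 0.5263*0.05 + 0.1053*0.16 + 0.3684*0.15
= 0.0984

0.0984


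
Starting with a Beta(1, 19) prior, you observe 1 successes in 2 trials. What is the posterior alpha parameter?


For a Beta-Binomial conjugate model:
Posterior alpha = prior alpha + number of successes
= 1 + 1 = 2

2


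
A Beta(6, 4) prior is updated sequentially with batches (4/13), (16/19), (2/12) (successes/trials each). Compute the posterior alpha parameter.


Sequential conjugate updating is equivalent to a single batch update.
Total successes across all batches = 22
alpha_posterior = alpha_prior + total_successes = 6 + 22
= 28

28


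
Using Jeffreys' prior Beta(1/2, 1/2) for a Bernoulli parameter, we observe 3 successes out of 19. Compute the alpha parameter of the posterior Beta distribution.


Conjugate update: Beta(0.5 + k, 0.5 + n - k).
k = 3, n - k = 16
Posterior alpha = 0.5 + k = 0.5 + 3 = 3.5

3.5
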